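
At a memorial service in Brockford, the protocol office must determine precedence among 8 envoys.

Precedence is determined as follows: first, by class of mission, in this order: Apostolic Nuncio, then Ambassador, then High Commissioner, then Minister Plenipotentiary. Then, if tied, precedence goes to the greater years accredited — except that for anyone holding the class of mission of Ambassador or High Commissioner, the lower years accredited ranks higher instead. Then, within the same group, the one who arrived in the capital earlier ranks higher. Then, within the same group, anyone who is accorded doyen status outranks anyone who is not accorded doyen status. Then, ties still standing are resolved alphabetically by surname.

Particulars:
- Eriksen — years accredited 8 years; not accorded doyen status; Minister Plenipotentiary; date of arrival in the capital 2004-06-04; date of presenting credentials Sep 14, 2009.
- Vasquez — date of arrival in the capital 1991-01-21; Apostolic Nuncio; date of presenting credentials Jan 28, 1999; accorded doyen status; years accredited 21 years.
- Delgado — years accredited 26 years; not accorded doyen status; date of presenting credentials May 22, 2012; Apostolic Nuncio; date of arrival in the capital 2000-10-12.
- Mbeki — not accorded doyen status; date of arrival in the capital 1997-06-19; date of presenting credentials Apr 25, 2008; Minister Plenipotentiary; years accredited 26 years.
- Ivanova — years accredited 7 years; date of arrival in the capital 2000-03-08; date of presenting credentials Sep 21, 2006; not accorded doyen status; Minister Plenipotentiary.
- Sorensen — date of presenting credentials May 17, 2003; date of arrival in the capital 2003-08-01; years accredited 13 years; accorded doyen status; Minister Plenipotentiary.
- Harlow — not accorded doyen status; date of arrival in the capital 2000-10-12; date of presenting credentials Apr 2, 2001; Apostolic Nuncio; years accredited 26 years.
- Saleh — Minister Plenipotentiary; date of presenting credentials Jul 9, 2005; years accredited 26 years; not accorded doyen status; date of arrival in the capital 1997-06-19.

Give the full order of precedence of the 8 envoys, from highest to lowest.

By class of mission: Delgado, Harlow and Vasquez (Apostolic Nuncio); then Mbeki, Saleh, Sorensen, Eriksen and Ivanova (Minister Plenipotentiary).
Among Delgado, Harlow and Vasquez, by years accredited (higher first): Delgado and Harlow (26 years) before Vasquez (21 years).
Delgado and Harlow both have date of arrival in the capital 2000-10-12, so the next rule applies.
Delgado and Harlow are each not accorded doyen status, so the next rule applies.
Among Delgado and Harlow, alphabetically by surname: Delgado before Harlow.
Among Mbeki, Saleh, Sorensen, Eriksen and Ivanova, by years accredited (higher first): Mbeki and Saleh (26 years) before Sorensen (13 years) before Eriksen (8 years) before Ivanova (7 years).
Mbeki and Saleh both have date of arrival in the capital 1997-06-19, so the next rule applies.
Mbeki and Saleh are each not accorded doyen status, so the next rule applies.
Among Mbeki and Saleh, alphabetically by surname: Mbeki before Saleh.
Full order: Delgado, Harlow, Vasquez, Mbeki, Saleh, Sorensen, Eriksen, Ivanova.

Delgado, Harlow, Vasquez, Mbeki, Saleh, Sorensen, Eriksen, Ivanova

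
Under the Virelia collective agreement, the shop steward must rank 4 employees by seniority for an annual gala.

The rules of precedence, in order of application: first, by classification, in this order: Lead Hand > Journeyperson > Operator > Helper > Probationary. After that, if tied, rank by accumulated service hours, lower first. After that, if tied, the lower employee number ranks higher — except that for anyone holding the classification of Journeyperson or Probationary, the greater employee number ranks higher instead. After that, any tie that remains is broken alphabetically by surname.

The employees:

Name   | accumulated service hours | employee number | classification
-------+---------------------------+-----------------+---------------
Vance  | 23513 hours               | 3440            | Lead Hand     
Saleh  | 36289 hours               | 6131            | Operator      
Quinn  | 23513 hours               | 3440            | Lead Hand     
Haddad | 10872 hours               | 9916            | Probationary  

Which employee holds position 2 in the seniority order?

By classification: Quinn and Vance (Lead Hand); then Saleh (Operator); then Haddad (Probationary).
Quinn and Vance both have accumulated service hours 23513 hours, so the next rule applies.
Quinn and Vance both have employee number 3440, so the next rule applies.
Among Quinn and Vance, alphabetically by surname: Quinn before Vance.
Order: Quinn, Vance, Saleh, Haddad.

Vance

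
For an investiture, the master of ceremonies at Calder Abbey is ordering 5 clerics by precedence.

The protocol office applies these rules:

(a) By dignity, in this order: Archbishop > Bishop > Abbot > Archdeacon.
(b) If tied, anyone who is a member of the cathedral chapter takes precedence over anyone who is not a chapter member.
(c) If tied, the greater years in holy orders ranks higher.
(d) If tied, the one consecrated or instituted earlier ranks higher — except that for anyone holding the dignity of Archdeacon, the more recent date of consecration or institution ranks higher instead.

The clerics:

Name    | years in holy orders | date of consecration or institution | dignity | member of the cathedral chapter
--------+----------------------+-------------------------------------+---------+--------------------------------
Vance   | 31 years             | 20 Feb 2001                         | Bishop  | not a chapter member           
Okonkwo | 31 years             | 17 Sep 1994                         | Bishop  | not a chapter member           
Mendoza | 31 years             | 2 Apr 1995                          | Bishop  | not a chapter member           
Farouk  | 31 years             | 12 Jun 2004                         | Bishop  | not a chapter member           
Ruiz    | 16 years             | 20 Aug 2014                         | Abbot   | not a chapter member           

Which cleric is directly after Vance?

Farouk

By dignity: Okonkwo, Mendoza, Vance and Farouk (Bishop); then Ruiz (Abbot).
Okonkwo, Mendoza, Vance and Farouk are each not a chapter member, so the next rule applies.
Okonkwo, Mendoza, Vance and Farouk all have years in holy orders 31 years, so the next rule applies.
Among Okonkwo, Mendoza, Vance and Farouk, by date of consecration or institution (earlier first): Okonkwo (17 Sep 1994) before Mendoza (2 Apr 1995) before Vance (20 Feb 2001) before Farouk (12 Jun 2004).
Order: Okonkwo, Mendoza, Vance, Farouk, Ruiz.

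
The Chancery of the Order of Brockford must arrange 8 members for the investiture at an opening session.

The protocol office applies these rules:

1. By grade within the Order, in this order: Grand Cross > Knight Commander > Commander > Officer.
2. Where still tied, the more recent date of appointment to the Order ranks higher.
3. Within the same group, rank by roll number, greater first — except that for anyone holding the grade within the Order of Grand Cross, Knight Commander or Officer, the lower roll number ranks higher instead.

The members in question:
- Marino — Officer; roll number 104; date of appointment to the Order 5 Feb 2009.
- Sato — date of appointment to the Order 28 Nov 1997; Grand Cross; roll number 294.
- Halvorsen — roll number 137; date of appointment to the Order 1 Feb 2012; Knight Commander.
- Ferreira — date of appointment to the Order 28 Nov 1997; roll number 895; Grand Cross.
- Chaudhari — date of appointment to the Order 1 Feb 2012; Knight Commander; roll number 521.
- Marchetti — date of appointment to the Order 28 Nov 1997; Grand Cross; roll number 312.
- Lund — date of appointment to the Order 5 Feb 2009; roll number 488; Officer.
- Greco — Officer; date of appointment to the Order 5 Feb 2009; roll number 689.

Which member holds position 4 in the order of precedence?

Halvorsen

By grade within the Order: Sato, Marchetti and Ferreira (Grand Cross); then Halvorsen and Chaudhari (Knight Commander); then Marino, Lund and Greco (Officer).
Sato, Marchetti and Ferreira all have date of appointment to the Order 28 Nov 1997, so the next rule applies.
Among Sato, Marchetti and Ferreira, by roll number (lower first) (reversed rule for this group): Sato (294) before Marchetti (312) before Ferreira (895).
Halvorsen and Chaudhari both have date of appointment to the Order 1 Feb 2012, so the next rule applies.
Among Halvorsen and Chaudhari, by roll number (lower first) (reversed rule for this group): Halvorsen (137) before Chaudhari (521).
Marino, Lund and Greco all have date of appointment to the Order 5 Feb 2009, so the next rule applies.
Among Marino, Lund and Greco, by roll number (lower first) (reversed rule for this group): Marino (104) before Lund (488) before Greco (689).
Order: Sato, Marchetti, Ferreira, Halvorsen, Chaudhari, Marino, Lund, Greco.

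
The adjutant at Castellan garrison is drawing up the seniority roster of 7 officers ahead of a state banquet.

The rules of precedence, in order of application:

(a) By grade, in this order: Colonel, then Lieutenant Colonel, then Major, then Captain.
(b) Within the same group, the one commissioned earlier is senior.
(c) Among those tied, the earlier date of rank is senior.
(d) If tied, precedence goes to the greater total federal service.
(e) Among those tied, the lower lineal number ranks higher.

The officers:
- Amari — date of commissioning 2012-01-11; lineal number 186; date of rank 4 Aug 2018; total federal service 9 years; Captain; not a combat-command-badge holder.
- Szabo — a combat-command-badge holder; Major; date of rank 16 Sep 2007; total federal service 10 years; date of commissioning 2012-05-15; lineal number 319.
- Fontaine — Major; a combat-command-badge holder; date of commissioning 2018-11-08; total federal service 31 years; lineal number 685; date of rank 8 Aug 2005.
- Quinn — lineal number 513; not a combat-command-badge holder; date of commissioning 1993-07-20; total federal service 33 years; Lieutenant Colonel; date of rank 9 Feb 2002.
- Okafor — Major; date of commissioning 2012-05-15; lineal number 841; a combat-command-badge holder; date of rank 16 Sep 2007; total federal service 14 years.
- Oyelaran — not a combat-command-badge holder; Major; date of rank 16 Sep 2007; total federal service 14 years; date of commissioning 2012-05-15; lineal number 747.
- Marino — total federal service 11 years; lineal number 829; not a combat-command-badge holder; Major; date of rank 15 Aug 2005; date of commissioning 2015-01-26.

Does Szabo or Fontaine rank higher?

By grade: Quinn (Lieutenant Colonel); then Oyelaran, Okafor, Szabo, Marino and Fontaine (Major); then Amari (Captain).
Among Oyelaran, Okafor, Szabo, Marino and Fontaine, by date of commissioning (earlier first): Oyelaran, Okafor and Szabo (2012-05-15) before Marino (2015-01-26) before Fontaine (2018-11-08).
Oyelaran, Okafor and Szabo all have date of rank 16 Sep 2007, so the next rule applies.
Among Oyelaran, Okafor and Szabo, by total federal service (higher first): Oyelaran and Okafor (14 years) before Szabo (10 years).
Among Oyelaran and Okafor, by lineal number (lower first): Oyelaran (747) before Okafor (841).
So Szabo takes precedence.

Szabo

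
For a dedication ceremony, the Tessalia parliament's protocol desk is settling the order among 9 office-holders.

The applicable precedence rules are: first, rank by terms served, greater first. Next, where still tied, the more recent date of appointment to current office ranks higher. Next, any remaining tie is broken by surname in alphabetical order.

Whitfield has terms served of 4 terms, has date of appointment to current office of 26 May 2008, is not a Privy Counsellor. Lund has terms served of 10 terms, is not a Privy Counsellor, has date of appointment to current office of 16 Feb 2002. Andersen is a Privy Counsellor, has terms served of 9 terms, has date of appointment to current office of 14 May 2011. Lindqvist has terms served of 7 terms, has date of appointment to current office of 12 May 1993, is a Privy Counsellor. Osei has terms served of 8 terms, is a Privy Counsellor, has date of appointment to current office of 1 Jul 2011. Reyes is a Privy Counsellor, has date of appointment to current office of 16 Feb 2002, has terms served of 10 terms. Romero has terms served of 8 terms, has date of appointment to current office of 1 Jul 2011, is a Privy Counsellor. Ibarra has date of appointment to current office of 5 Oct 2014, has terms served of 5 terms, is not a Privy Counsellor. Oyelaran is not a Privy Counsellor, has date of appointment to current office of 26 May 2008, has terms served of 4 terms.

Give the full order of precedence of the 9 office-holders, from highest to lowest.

Lund, Reyes, Andersen, Osei, Romero, Lindqvist, Ibarra, Oyelaran, Whitfield

By terms served (higher first): Lund and Reyes (both 10 terms); then Andersen (9 terms); then Osei and Romero (both 8 terms); then Lindqvist (7 terms); then Ibarra (5 terms); then Oyelaran and Whitfield (both 4 terms).
Lund and Reyes both have date of appointment to current office 16 Feb 2002, so the next rule applies.
Among Lund and Reyes, alphabetically by surname: Lund before Reyes.
Osei and Romero both have date of appointment to current office 1 Jul 2011, so the next rule applies.
Among Osei and Romero, alphabetically by surname: Osei before Romero.
Oyelaran and Whitfield both have date of appointment to current office 26 May 2008, so the next rule applies.
Among Oyelaran and Whitfield, alphabetically by surname: Oyelaran before Whitfield.
Full order: Lund, Reyes, Andersen, Osei, Romero, Lindqvist, Ibarra, Oyelaran, Whitfield.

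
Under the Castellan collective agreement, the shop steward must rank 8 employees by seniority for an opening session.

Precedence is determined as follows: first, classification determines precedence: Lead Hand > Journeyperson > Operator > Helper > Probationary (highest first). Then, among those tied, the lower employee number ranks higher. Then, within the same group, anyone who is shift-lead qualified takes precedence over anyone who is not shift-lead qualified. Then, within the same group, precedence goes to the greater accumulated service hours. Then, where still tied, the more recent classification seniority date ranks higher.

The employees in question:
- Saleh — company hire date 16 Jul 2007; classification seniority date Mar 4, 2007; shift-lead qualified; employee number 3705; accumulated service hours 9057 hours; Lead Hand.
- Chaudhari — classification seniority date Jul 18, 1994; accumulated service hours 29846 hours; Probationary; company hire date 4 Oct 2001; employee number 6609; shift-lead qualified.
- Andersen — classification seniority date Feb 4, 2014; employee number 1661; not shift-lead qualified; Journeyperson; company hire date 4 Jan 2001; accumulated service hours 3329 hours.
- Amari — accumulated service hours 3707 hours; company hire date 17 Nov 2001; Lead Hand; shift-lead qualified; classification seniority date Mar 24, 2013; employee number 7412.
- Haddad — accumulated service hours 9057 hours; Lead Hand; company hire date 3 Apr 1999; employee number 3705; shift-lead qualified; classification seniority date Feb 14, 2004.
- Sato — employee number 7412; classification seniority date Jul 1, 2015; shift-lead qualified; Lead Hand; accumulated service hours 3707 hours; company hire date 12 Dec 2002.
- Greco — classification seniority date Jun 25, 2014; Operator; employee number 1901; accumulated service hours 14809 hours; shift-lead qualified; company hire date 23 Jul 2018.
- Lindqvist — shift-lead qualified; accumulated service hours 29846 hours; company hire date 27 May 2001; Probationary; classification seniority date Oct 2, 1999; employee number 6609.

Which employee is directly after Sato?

Amari

By classification: Saleh, Haddad, Sato and Amari (Lead Hand); then Andersen (Journeyperson); then Greco (Operator); then Lindqvist and Chaudhari (Probationary).
Among Saleh, Haddad, Sato and Amari, by employee number (lower first): Saleh and Haddad (3705) before Sato and Amari (7412).
Saleh and Haddad are each shift-lead qualified, so the next rule applies.
Saleh and Haddad both have accumulated service hours 9057 hours, so the next rule applies.
Among Saleh and Haddad, by classification seniority date (later first): Saleh (Mar 4, 2007) before Haddad (Feb 14, 2004).
Sato and Amari are each shift-lead qualified, so the next rule applies.
Sato and Amari both have accumulated service hours 3707 hours, so the next rule applies.
Among Sato and Amari, by classification seniority date (later first): Sato (Jul 1, 2015) before Amari (Mar 24, 2013).
Lindqvist and Chaudhari both have employee number 6609, so the next rule applies.
Lindqvist and Chaudhari are each shift-lead qualified, so the next rule applies.
Lindqvist and Chaudhari both have accumulated service hours 29846 hours, so the next rule applies.
Among Lindqvist and Chaudhari, by classification seniority date (later first): Lindqvist (Oct 2, 1999) before Chaudhari (Jul 18, 1994).
Order: Saleh, Haddad, Sato, Amari, Andersen, Greco, Lindqvist, Chaudhari.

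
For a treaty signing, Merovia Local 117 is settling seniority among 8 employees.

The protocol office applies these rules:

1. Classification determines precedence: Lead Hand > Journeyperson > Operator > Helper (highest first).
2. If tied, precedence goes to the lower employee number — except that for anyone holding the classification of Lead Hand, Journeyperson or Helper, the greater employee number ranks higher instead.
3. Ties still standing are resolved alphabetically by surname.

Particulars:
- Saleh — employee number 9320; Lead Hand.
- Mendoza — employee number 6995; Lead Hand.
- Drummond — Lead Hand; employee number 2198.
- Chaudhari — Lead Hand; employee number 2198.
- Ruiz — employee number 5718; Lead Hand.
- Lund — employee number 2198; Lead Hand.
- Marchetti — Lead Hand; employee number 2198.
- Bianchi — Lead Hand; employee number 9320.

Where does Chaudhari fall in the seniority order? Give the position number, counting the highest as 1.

5

By classification: Bianchi, Saleh, Mendoza, Ruiz, Chaudhari, Drummond, Lund and Marchetti (Lead Hand).
Among Bianchi, Saleh, Mendoza, Ruiz, Chaudhari, Drummond, Lund and Marchetti, by employee number (higher first) (reversed rule for this group): Bianchi and Saleh (9320) before Mendoza (6995) before Ruiz (5718) before Chaudhari, Drummond, Lund and Marchetti (2198).
Among Bianchi and Saleh, alphabetically by surname: Bianchi before Saleh.
Among Chaudhari, Drummond, Lund and Marchetti, alphabetically by surname: Chaudhari before Drummond before Lund before Marchetti.
Order: Bianchi, Saleh, Mendoza, Ruiz, Chaudhari, Drummond, Lund, Marchetti. So position 5.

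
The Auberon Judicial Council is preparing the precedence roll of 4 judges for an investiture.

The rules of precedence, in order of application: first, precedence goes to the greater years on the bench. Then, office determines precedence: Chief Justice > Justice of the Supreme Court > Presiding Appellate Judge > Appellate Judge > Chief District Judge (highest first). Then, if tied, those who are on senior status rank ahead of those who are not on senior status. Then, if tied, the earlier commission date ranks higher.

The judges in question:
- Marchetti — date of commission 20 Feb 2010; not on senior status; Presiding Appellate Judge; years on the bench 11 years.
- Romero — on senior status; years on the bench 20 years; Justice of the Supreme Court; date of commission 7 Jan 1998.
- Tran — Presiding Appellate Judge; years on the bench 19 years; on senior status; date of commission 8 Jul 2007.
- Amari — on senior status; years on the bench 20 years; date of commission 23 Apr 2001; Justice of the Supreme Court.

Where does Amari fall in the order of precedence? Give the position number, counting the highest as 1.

2

By years on the bench (higher first): Romero and Amari (both 20 years); then Tran (19 years); then Marchetti (11 years).
Romero and Amari are each Justice of the Supreme Court, so the next rule applies.
Romero and Amari are each on senior status, so the next rule applies.
Among Romero and Amari, by date of commission (earlier first): Romero (7 Jan 1998) before Amari (23 Apr 2001).
Order: Romero, Amari, Tran, Marchetti. So position 2.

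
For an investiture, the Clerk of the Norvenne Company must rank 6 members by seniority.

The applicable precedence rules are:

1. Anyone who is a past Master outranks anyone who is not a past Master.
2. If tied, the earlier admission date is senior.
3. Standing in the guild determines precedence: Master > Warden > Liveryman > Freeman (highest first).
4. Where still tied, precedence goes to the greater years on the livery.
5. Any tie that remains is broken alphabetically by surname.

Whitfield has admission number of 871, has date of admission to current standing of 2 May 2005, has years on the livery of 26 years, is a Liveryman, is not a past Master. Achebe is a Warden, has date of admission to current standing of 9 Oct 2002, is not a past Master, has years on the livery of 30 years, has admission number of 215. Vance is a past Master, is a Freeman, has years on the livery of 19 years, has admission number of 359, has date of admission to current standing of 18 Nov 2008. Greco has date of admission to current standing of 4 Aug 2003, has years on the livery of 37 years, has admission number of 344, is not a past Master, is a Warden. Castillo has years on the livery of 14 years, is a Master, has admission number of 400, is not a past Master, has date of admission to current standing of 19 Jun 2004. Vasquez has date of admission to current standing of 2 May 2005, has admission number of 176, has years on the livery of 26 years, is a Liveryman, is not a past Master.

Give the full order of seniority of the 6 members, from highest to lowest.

Vance, Achebe, Greco, Castillo, Vasquez, Whitfield

By the first rule: Vance (a past Master); then Achebe, Greco, Castillo, Vasquez and Whitfield (each not a past Master).
Among Achebe, Greco, Castillo, Vasquez and Whitfield, by date of admission to current standing (earlier first): Achebe (9 Oct 2002) before Greco (4 Aug 2003) before Castillo (19 Jun 2004) before Vasquez and Whitfield (2 May 2005).
Vasquez and Whitfield are each Liveryman, so the next rule applies.
Vasquez and Whitfield both have years on the livery 26 years, so the next rule applies.
Among Vasquez and Whitfield, alphabetically by surname: Vasquez before Whitfield.
Full order: Vance, Achebe, Greco, Castillo, Vasquez, Whitfield.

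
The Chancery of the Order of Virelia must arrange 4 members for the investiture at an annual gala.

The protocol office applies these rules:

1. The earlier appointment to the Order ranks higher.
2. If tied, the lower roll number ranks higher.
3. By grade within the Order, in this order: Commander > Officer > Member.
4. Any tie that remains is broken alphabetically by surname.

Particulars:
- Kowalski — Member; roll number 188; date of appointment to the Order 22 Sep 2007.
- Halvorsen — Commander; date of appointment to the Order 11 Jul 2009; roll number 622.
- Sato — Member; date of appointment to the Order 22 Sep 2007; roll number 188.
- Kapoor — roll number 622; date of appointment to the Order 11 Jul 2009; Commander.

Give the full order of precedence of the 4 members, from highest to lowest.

Kowalski, Sato, Halvorsen, Kapoor

By date of appointment to the Order (earlier first): Kowalski and Sato (both 22 Sep 2007); then Halvorsen and Kapoor (both 11 Jul 2009).
Kowalski and Sato both have roll number 188, so the next rule applies.
Kowalski and Sato are each Member, so the next rule applies.
Among Kowalski and Sato, alphabetically by surname: Kowalski before Sato.
Halvorsen and Kapoor both have roll number 622, so the next rule applies.
Halvorsen and Kapoor are each Commander, so the next rule applies.
Among Halvorsen and Kapoor, alphabetically by surname: Halvorsen before Kapoor.
Full order: Kowalski, Sato, Halvorsen, Kapoor.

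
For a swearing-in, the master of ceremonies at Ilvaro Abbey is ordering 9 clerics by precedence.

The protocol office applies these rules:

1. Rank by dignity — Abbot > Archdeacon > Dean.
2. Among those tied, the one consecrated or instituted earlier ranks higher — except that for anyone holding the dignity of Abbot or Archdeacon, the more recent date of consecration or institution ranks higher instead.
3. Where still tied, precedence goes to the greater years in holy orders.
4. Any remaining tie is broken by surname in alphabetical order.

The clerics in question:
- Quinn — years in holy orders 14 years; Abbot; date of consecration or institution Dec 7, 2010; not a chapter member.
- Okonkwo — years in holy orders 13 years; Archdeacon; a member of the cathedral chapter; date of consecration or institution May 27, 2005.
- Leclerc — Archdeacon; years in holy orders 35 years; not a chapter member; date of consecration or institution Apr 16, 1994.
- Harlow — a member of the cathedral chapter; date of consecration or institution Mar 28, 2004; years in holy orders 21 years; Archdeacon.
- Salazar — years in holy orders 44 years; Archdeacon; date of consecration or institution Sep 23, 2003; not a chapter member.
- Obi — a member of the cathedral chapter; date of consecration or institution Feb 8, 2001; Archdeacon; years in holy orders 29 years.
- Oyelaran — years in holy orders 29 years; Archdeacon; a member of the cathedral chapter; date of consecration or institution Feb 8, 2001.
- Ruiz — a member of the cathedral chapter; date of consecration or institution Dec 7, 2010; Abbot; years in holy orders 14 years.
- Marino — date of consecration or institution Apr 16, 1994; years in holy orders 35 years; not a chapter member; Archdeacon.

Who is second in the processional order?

By dignity: Quinn and Ruiz (Abbot); then Okonkwo, Harlow, Salazar, Obi, Oyelaran, Leclerc and Marino (Archdeacon).
Quinn and Ruiz both have date of consecration or institution Dec 7, 2010, so the next rule applies.
Quinn and Ruiz both have years in holy orders 14 years, so the next rule applies.
Among Quinn and Ruiz, alphabetically by surname: Quinn before Ruiz.
Among Okonkwo, Harlow, Salazar, Obi, Oyelaran, Leclerc and Marino, by date of consecration or institution (later first) (reversed rule for this group): Okonkwo (May 27, 2005) before Harlow (Mar 28, 2004) before Salazar (Sep 23, 2003) before Obi and Oyelaran (Feb 8, 2001) before Leclerc and Marino (Apr 16, 1994).
Obi and Oyelaran both have years in holy orders 29 years, so the next rule applies.
Among Obi and Oyelaran, alphabetically by surname: Obi before Oyelaran.
Leclerc and Marino both have years in holy orders 35 years, so the next rule applies.
Among Leclerc and Marino, alphabetically by surname: Leclerc before Marino.
Order: Quinn, Ruiz, Okonkwo, Harlow, Salazar, Obi, Oyelaran, Leclerc, Marino.

Ruiz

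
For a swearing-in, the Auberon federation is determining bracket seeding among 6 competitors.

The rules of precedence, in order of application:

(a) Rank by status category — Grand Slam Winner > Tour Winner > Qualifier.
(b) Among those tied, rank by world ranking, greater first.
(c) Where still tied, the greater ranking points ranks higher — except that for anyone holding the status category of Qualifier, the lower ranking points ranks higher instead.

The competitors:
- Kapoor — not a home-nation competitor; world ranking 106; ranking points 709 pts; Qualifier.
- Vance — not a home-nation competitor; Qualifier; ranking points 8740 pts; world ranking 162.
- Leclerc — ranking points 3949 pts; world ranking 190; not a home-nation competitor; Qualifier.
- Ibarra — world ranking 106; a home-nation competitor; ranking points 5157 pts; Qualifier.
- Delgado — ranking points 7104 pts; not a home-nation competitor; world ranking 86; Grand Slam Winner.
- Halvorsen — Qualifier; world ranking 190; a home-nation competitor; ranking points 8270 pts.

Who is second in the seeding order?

By status category: Delgado (Grand Slam Winner); then Leclerc, Halvorsen, Vance, Kapoor and Ibarra (Qualifier).
Among Leclerc, Halvorsen, Vance, Kapoor and Ibarra, by world ranking (higher first): Leclerc and Halvorsen (190) before Vance (162) before Kapoor and Ibarra (106).
Among Leclerc and Halvorsen, by ranking points (lower first) (reversed rule for this group): Leclerc (3949 pts) before Halvorsen (8270 pts).
Among Kapoor and Ibarra, by ranking points (lower first) (reversed rule for this group): Kapoor (709 pts) before Ibarra (5157 pts).
Order: Delgado, Leclerc, Halvorsen, Vance, Kapoor, Ibarra.

Leclerc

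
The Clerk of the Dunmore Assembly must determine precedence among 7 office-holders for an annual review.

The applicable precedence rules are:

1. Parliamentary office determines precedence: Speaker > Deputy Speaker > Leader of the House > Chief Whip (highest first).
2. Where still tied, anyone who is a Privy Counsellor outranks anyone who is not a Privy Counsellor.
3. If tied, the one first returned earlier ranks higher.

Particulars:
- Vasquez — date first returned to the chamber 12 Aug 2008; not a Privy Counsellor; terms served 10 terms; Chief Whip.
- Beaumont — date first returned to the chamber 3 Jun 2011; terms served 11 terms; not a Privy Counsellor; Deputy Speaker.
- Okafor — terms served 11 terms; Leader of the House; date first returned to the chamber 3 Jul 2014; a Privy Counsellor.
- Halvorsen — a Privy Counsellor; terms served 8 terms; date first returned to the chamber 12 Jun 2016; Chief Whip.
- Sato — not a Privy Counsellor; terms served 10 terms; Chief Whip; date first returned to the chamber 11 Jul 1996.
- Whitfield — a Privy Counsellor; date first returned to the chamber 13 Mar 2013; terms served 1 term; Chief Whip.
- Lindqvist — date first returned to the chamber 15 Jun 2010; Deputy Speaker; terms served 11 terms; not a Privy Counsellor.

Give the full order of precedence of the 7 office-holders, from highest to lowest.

Lindqvist, Beaumont, Okafor, Whitfield, Halvorsen, Sato, Vasquez

By parliamentary office: Lindqvist and Beaumont (Deputy Speaker); then Okafor (Leader of the House); then Whitfield, Halvorsen, Sato and Vasquez (Chief Whip).
Lindqvist and Beaumont are each not a Privy Counsellor, so the next rule applies.
Among Lindqvist and Beaumont, by date first returned to the chamber (earlier first): Lindqvist (15 Jun 2010) before Beaumont (3 Jun 2011).
Among Whitfield, Halvorsen, Sato and Vasquez, a Privy Counsellor before not a Privy Counsellor: Whitfield and Halvorsen (a Privy Counsellor) before Sato and Vasquez (not a Privy Counsellor).
Among Whitfield and Halvorsen, by date first returned to the chamber (earlier first): Whitfield (13 Mar 2013) before Halvorsen (12 Jun 2016).
Among Sato and Vasquez, by date first returned to the chamber (earlier first): Sato (11 Jul 1996) before Vasquez (12 Aug 2008).
Full order: Lindqvist, Beaumont, Okafor, Whitfield, Halvorsen, Sato, Vasquez.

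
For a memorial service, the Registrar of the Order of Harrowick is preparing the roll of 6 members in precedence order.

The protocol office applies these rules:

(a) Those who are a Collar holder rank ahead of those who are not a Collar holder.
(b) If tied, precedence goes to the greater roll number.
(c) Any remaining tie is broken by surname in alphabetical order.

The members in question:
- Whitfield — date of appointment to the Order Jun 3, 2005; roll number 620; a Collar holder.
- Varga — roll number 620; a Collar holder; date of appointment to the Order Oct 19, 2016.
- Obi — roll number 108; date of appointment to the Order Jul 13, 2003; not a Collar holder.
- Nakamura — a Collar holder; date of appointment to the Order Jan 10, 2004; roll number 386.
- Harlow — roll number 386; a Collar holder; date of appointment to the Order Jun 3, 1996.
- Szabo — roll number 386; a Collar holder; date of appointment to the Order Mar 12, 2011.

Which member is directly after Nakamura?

By the first rule: Varga, Whitfield, Harlow, Nakamura and Szabo (each a Collar holder); then Obi (not a Collar holder).
Among Varga, Whitfield, Harlow, Nakamura and Szabo, by roll number (higher first): Varga and Whitfield (620) before Harlow, Nakamura and Szabo (386).
Among Varga and Whitfield, alphabetically by surname: Varga before Whitfield.
Among Harlow, Nakamura and Szabo, alphabetically by surname: Harlow before Nakamura before Szabo.
Order: Varga, Whitfield, Harlow, Nakamura, Szabo, Obi.

Szabo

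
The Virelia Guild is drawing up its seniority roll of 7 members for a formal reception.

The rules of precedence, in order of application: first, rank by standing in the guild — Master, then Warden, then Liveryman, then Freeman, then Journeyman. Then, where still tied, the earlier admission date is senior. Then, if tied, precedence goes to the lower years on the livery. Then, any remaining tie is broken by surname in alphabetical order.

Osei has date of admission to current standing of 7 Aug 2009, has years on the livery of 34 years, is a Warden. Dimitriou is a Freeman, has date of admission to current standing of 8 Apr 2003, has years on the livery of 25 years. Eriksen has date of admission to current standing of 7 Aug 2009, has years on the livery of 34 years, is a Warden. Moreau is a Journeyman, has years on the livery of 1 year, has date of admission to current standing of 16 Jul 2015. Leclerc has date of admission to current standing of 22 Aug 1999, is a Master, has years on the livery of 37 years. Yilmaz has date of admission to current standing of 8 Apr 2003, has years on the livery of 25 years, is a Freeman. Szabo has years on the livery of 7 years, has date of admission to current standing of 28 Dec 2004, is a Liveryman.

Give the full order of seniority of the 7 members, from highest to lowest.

Leclerc, Eriksen, Osei, Szabo, Dimitriou, Yilmaz, Moreau

By standing in the guild: Leclerc (Master); then Eriksen and Osei (Warden); then Szabo (Liveryman); then Dimitriou and Yilmaz (Freeman); then Moreau (Journeyman).
Eriksen and Osei both have date of admission to current standing 7 Aug 2009, so the next rule applies.
Eriksen and Osei both have years on the livery 34 years, so the next rule applies.
Among Eriksen and Osei, alphabetically by surname: Eriksen before Osei.
Dimitriou and Yilmaz both have date of admission to current standing 8 Apr 2003, so the next rule applies.
Dimitriou and Yilmaz both have years on the livery 25 years, so the next rule applies.
Among Dimitriou and Yilmaz, alphabetically by surname: Dimitriou before Yilmaz.
Full order: Leclerc, Eriksen, Osei, Szabo, Dimitriou, Yilmaz, Moreau.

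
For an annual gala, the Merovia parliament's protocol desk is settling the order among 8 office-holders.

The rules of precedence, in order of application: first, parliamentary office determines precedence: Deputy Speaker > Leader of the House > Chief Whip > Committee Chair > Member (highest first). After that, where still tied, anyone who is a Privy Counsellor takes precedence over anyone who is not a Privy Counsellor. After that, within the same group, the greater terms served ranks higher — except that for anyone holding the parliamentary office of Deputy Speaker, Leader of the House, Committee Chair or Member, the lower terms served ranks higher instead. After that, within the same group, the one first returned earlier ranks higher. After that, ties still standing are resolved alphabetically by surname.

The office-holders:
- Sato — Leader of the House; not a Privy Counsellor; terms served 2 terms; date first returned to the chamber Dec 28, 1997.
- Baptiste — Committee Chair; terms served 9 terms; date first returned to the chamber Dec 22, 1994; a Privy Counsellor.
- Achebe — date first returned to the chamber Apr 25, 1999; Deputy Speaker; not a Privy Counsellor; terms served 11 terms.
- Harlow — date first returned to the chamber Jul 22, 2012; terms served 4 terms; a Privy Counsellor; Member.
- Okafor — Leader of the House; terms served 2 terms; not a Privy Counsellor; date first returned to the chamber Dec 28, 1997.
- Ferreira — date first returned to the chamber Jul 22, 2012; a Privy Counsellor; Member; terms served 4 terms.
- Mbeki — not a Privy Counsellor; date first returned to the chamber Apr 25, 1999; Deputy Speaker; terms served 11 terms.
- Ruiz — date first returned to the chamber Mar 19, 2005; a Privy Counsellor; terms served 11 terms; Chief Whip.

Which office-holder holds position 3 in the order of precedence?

Okafor

By parliamentary office: Achebe and Mbeki (Deputy Speaker); then Okafor and Sato (Leader of the House); then Ruiz (Chief Whip); then Baptiste (Committee Chair); then Ferreira and Harlow (Member).
Achebe and Mbeki are each not a Privy Counsellor, so the next rule applies.
Achebe and Mbeki both have terms served 11 terms, so the next rule applies.
Achebe and Mbeki both have date first returned to the chamber Apr 25, 1999, so the next rule applies.
Among Achebe and Mbeki, alphabetically by surname: Achebe before Mbeki.
Okafor and Sato are each not a Privy Counsellor, so the next rule applies.
Okafor and Sato both have terms served 2 terms, so the next rule applies.
Okafor and Sato both have date first returned to the chamber Dec 28, 1997, so the next rule applies.
Among Okafor and Sato, alphabetically by surname: Okafor before Sato.
Ferreira and Harlow are each a Privy Counsellor, so the next rule applies.
Ferreira and Harlow both have terms served 4 terms, so the next rule applies.
Ferreira and Harlow both have date first returned to the chamber Jul 22, 2012, so the next rule applies.
Among Ferreira and Harlow, alphabetically by surname: Ferreira before Harlow.
Order: Achebe, Mbeki, Okafor, Sato, Ruiz, Baptiste, Ferreira, Harlow.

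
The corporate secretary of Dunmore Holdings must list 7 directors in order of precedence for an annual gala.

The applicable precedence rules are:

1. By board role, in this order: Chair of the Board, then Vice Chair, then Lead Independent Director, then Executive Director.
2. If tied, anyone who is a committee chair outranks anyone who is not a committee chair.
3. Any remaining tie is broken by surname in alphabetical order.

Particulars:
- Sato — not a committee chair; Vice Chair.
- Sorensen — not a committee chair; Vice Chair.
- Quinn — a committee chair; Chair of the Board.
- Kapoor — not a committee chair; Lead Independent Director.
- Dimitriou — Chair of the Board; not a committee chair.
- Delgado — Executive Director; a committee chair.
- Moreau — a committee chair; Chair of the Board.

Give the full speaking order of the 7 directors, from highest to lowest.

By board role: Moreau, Quinn and Dimitriou (Chair of the Board); then Sato and Sorensen (Vice Chair); then Kapoor (Lead Independent Director); then Delgado (Executive Director).
Among Moreau, Quinn and Dimitriou, a committee chair before not a committee chair: Moreau and Quinn (a committee chair) before Dimitriou (not a committee chair).
Among Moreau and Quinn, alphabetically by surname: Moreau before Quinn.
Sato and Sorensen are each not a committee chair, so the next rule applies.
Among Sato and Sorensen, alphabetically by surname: Sato before Sorensen.
Full order: Moreau, Quinn, Dimitriou, Sato, Sorensen, Kapoor, Delgado.

Moreau, Quinn, Dimitriou, Sato, Sorensen, Kapoor, Delgado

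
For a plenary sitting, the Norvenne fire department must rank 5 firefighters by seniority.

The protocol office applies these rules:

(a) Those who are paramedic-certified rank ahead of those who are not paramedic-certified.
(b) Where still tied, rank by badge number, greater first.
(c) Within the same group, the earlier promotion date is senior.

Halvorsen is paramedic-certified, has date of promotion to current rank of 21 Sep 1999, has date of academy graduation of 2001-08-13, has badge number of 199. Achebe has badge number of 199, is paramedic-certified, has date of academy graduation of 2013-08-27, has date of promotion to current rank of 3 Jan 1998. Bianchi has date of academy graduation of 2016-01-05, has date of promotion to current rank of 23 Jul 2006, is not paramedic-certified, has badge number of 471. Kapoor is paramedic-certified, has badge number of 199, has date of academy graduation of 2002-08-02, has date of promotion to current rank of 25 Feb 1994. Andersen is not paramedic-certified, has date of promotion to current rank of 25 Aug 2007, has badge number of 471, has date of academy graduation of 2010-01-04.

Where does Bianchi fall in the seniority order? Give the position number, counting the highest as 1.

4

By the first rule: Kapoor, Achebe and Halvorsen (each paramedic-certified); then Bianchi and Andersen (both not paramedic-certified).
Kapoor, Achebe and Halvorsen all have badge number 199, so the next rule applies.
Among Kapoor, Achebe and Halvorsen, by date of promotion to current rank (earlier first): Kapoor (25 Feb 1994) before Achebe (3 Jan 1998) before Halvorsen (21 Sep 1999).
Bianchi and Andersen both have badge number 471, so the next rule applies.
Among Bianchi and Andersen, by date of promotion to current rank (earlier first): Bianchi (23 Jul 2006) before Andersen (25 Aug 2007).
Order: Kapoor, Achebe, Halvorsen, Bianchi, Andersen. So position 4.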